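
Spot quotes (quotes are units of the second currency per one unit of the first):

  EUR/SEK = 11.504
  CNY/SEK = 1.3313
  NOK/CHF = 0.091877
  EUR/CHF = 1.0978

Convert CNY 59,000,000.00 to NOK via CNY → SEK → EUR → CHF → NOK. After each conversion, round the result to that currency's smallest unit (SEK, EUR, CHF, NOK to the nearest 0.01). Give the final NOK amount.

NOK 81,582,214.70

CNY 59,000,000.00 × 1.3313 = SEK 78,546,700.00
SEK 78,546,700.00 ÷ 11.504 = EUR 6,827,772.95
EUR 6,827,772.95 × 1.0978 = CHF 7,495,529.14
CHF 7,495,529.14 ÷ 0.091877 = NOK 81,582,214.70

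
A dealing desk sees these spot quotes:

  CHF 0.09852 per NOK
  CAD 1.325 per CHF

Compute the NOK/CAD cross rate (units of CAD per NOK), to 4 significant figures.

1 NOK × 0.09852 = 0.09852 CHF
0.09852 CHF × 1.325 = 0.130539 CAD

NOK/CAD = 0.1305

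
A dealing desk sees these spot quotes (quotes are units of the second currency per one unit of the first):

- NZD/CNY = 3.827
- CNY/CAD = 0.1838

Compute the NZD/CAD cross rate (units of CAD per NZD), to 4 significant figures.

NZD/CAD = 0.7034

1 NZD × 3.827 = 3.827 CNY
3.827 CNY × 0.1838 = 0.703403 CAD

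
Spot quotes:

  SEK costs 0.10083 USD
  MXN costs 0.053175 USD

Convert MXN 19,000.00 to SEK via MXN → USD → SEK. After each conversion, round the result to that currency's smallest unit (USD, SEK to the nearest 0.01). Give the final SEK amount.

SEK 10,020.13

MXN 19,000.00 × 0.053175 = USD 1,010.33
USD 1,010.33 ÷ 0.10083 = SEK 10,020.13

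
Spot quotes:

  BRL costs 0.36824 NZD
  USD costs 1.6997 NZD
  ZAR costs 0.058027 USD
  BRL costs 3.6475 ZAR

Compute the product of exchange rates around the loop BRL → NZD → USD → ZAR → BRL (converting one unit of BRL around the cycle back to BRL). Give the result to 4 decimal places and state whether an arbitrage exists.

Around BRL → NZD → USD → ZAR → BRL: 1 × 0.36824 ÷ 1.6997 ÷ 0.058027 ÷ 3.6475 = 1.023607
Product > 1; profitable direction is BRL → NZD → USD → ZAR → BRL.

1.0236 (arbitrage exists)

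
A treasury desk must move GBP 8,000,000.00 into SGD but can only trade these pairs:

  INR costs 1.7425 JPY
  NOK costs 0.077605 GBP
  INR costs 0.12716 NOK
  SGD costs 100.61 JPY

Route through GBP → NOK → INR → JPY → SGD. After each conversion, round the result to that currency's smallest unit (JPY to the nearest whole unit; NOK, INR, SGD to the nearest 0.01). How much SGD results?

SGD 14,040,462.12

GBP 8,000,000.00 ÷ 0.077605 = NOK 103,086,141.36
NOK 103,086,141.36 ÷ 0.12716 = INR 810,680,570.62
INR 810,680,570.62 × 1.7425 = JPY 1,412,610,894
JPY 1,412,610,894 ÷ 100.61 = SGD 14,040,462.12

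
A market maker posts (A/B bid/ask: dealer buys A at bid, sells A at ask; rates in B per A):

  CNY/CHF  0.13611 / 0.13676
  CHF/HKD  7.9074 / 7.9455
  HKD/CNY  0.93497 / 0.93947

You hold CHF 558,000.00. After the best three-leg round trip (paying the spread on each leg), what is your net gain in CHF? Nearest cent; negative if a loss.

Best loop CHF → HKD → CNY → CHF:
CHF 558,000.00 × 7.9074 (sell CHF at bid) = HKD 4,412,329.20
HKD 4,412,329.20 × 0.93497 (sell HKD at bid) = CNY 4,125,395.43
CNY 4,125,395.43 × 0.13611 (sell CNY at bid) = CHF 561,507.57

Net profit: CHF 3,507.57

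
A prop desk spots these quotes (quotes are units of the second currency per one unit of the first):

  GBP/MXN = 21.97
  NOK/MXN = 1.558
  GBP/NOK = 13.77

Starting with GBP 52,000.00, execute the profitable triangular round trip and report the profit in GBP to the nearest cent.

Profitable loop is GBP → MXN → NOK → GBP:
GBP 52,000.00 × 21.97 = MXN 1,142,440.00
MXN 1,142,440.00 ÷ 1.558 = NOK 733,273.43
NOK 733,273.43 ÷ 13.77 = GBP 53,251.52
Profit = GBP 53,251.52 − GBP 52,000.00

Profit: GBP 1,251.52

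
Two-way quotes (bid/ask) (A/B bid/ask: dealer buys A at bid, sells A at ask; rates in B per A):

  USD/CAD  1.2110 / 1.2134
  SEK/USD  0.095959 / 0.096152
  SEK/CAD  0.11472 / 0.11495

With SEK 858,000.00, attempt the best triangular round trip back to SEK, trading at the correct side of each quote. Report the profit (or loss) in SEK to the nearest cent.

Best loop SEK → USD → CAD → SEK:
SEK 858,000.00 × 0.095959 (sell SEK at bid) = USD 82,332.82
USD 82,332.82 × 1.2110 (sell USD at bid) = CAD 99,705.05
CAD 99,705.05 ÷ 0.11495 (buy SEK at ask) = SEK 867,377.53

Net profit: SEK 9,377.53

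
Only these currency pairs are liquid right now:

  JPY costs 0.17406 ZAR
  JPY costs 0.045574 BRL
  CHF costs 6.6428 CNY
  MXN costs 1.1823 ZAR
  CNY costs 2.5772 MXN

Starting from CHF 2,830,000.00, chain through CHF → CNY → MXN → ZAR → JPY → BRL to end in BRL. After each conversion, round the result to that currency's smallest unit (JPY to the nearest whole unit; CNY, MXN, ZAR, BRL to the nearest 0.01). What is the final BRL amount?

BRL 14,997,939.37

CHF 2,830,000.00 × 6.6428 = CNY 18,799,124.00
CNY 18,799,124.00 × 2.5772 = MXN 48,449,102.37
MXN 48,449,102.37 × 1.1823 = ZAR 57,281,373.73
ZAR 57,281,373.73 ÷ 0.17406 = JPY 329,089,818
JPY 329,089,818 × 0.045574 = BRL 14,997,939.37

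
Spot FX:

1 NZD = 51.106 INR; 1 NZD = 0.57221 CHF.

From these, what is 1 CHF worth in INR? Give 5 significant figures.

CHF/INR = 89.313

1 CHF ÷ 0.57221 = 1.74761 NZD
1.74761 NZD × 51.106 = 89.3134 INR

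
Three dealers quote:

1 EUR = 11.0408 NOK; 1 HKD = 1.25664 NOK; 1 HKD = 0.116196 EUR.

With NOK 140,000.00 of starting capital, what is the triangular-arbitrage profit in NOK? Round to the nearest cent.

Profitable loop is NOK → HKD → EUR → NOK:
NOK 140,000.00 ÷ 1.25664 = HKD 111,408.20
HKD 111,408.20 × 0.116196 = EUR 12,945.19
EUR 12,945.19 × 11.0408 = NOK 142,925.22
Profit = NOK 142,925.22 − NOK 140,000.00

Profit: NOK 2,925.22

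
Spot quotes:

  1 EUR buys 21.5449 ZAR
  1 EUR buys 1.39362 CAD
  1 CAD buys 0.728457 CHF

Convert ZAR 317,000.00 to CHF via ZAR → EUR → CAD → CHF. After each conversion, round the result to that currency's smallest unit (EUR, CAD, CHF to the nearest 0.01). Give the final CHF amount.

CHF 14,936.99

ZAR 317,000.00 ÷ 21.5449 = EUR 14,713.46
EUR 14,713.46 × 1.39362 = CAD 20,504.97
CAD 20,504.97 × 0.728457 = CHF 14,936.99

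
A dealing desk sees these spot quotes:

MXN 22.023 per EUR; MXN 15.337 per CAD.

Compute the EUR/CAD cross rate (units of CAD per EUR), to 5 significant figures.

EUR/CAD = 1.4359

1 EUR × 22.023 = 22.023 MXN
22.023 MXN ÷ 15.337 = 1.43594 CAD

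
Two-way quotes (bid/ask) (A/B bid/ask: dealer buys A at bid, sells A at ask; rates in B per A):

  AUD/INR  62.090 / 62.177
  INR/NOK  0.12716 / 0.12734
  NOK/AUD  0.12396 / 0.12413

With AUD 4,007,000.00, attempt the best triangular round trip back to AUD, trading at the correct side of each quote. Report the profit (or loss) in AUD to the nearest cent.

Best loop AUD → NOK → INR → AUD:
AUD 4,007,000.00 ÷ 0.12413 (buy NOK at ask) = NOK 32,280,673.49
NOK 32,280,673.49 ÷ 0.12734 (buy INR at ask) = INR 253,499,870.33
INR 253,499,870.33 ÷ 62.177 (buy AUD at ask) = AUD 4,077,068.21

Net profit: AUD 70,068.21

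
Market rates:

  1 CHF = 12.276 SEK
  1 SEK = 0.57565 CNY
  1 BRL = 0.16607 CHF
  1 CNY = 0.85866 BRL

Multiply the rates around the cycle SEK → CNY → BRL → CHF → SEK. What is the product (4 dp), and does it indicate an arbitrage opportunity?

Around SEK → CNY → BRL → CHF → SEK: 1 × 0.57565 × 0.85866 × 0.16607 × 12.276 = 1.007692
Product > 1; profitable direction is SEK → CNY → BRL → CHF → SEK.

1.0077 (arbitrage exists)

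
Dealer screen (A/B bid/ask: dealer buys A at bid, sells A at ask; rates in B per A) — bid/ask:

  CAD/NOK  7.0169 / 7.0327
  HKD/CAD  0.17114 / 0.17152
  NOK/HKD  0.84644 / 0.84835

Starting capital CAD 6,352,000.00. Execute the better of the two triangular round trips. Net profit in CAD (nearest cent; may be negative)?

Best loop CAD → NOK → HKD → CAD:
CAD 6,352,000.00 × 7.0169 (sell CAD at bid) = NOK 44,571,348.80
NOK 44,571,348.80 × 0.84644 (sell NOK at bid) = HKD 37,726,972.48
HKD 37,726,972.48 × 0.17114 (sell HKD at bid) = CAD 6,456,594.07

Net profit: CAD 104,594.07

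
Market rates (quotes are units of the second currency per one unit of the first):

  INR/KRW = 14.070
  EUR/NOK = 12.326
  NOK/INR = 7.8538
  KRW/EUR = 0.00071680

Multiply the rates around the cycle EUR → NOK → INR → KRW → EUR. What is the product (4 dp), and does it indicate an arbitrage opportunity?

Around EUR → NOK → INR → KRW → EUR: 1 × 12.326 × 7.8538 × 14.070 × 0.00071680 = 0.976324
Product < 1; profitable direction is EUR → KRW → INR → NOK → EUR.

0.9763 (arbitrage exists)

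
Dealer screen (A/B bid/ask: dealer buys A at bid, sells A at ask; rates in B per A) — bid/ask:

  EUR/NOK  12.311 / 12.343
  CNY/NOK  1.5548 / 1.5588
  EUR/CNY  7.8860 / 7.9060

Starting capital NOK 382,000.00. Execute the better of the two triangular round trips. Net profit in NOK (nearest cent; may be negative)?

Best loop NOK → CNY → EUR → NOK:
NOK 382,000.00 ÷ 1.5588 (buy CNY at ask) = CNY 245,060.30
CNY 245,060.30 ÷ 7.9060 (buy EUR at ask) = EUR 30,996.75
EUR 30,996.75 × 12.311 (sell EUR at bid) = NOK 381,600.99

Net result: NOK -399.01 (no profitable arbitrage after spreads)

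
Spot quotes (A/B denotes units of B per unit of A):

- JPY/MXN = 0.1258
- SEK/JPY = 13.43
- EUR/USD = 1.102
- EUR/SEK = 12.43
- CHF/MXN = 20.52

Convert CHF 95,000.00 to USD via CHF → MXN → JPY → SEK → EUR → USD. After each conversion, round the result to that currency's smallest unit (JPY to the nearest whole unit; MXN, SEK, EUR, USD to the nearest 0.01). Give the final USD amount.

USD 102,295.08

CHF 95,000.00 × 20.52 = MXN 1,949,400.00
MXN 1,949,400.00 ÷ 0.1258 = JPY 15,496,025
JPY 15,496,025 ÷ 13.43 = SEK 1,153,836.56
SEK 1,153,836.56 ÷ 12.43 = EUR 92,826.75
EUR 92,826.75 × 1.102 = USD 102,295.08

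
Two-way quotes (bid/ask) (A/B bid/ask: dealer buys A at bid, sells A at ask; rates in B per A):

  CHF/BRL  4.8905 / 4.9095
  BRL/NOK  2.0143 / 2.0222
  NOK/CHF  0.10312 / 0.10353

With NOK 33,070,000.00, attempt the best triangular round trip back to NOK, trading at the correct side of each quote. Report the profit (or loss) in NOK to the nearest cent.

Best loop NOK → CHF → BRL → NOK:
NOK 33,070,000.00 × 0.10312 (sell NOK at bid) = CHF 3,410,178.40
CHF 3,410,178.40 × 4.8905 (sell CHF at bid) = BRL 16,677,477.47
BRL 16,677,477.47 × 2.0143 (sell BRL at bid) = NOK 33,593,442.86

Net profit: NOK 523,442.86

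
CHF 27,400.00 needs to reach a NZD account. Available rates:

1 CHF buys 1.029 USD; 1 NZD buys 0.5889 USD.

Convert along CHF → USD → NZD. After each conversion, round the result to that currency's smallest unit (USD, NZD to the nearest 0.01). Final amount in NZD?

CHF 27,400.00 × 1.029 = USD 28,194.60
USD 28,194.60 ÷ 0.5889 = NZD 47,876.72

NZD 47,876.72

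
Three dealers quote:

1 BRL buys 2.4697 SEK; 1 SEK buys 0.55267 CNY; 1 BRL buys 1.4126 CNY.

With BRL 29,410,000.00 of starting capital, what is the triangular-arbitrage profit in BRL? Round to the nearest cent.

Profitable loop is BRL → CNY → SEK → BRL:
BRL 29,410,000.00 × 1.4126 = CNY 41,544,566.00
CNY 41,544,566.00 ÷ 0.55267 = SEK 75,170,655.18
SEK 75,170,655.18 ÷ 2.4697 = BRL 30,437,160.46
Profit = BRL 30,437,160.46 − BRL 29,410,000.00

Profit: BRL 1,027,160.46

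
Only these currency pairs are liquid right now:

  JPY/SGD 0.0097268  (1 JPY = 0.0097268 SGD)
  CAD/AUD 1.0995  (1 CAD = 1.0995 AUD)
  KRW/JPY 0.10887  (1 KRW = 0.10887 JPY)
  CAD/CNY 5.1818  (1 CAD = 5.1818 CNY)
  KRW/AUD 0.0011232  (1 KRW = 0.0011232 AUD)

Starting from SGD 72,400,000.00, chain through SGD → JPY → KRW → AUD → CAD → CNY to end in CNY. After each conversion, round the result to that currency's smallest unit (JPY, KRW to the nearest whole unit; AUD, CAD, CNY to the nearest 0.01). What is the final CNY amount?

CNY 361,911,901.29

SGD 72,400,000.00 ÷ 0.0097268 = JPY 7,443,352,387
JPY 7,443,352,387 ÷ 0.10887 = KRW 68,369,177,799
KRW 68,369,177,799 × 0.0011232 = AUD 76,792,260.50
AUD 76,792,260.50 ÷ 1.0995 = CAD 69,842,892.68
CAD 69,842,892.68 × 5.1818 = CNY 361,911,901.29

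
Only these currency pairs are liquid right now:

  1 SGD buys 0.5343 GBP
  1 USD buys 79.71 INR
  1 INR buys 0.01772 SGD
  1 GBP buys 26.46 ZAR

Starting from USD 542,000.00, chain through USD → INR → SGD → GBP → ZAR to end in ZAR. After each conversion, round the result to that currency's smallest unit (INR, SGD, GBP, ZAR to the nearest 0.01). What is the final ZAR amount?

ZAR 10,823,079.07

USD 542,000.00 × 79.71 = INR 43,202,820.00
INR 43,202,820.00 × 0.01772 = SGD 765,553.97
SGD 765,553.97 × 0.5343 = GBP 409,035.49
GBP 409,035.49 × 26.46 = ZAR 10,823,079.07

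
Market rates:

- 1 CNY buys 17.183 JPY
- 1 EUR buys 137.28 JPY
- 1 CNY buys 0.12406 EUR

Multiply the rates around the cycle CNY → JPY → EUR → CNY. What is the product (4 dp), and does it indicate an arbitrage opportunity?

1.0089 (arbitrage exists)

Around CNY → JPY → EUR → CNY: 1 × 17.183 ÷ 137.28 ÷ 0.12406 = 1.008927
Product > 1; profitable direction is CNY → JPY → EUR → CNY.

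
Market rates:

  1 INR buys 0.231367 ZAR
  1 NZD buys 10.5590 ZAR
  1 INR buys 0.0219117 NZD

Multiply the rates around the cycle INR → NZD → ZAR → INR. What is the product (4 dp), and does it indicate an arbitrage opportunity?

Around INR → NZD → ZAR → INR: 1 × 0.0219117 × 10.5590 ÷ 0.231367 = 0.999994
Product ≈ 1 (deviation 0.001%, within rounding noise).

1.0000 (no arbitrage)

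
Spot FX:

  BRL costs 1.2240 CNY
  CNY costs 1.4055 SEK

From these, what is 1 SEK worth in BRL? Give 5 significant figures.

SEK/BRL = 0.58128

1 SEK ÷ 1.4055 = 0.711491 CNY
0.711491 CNY ÷ 1.2240 = 0.581283 BRL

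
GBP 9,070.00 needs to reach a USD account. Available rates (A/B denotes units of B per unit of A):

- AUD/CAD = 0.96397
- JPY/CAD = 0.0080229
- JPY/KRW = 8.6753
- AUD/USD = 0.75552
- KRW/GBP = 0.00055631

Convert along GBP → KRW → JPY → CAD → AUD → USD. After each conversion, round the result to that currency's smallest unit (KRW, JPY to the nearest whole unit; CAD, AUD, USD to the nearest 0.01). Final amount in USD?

USD 11,817.34

GBP 9,070.00 ÷ 0.00055631 = KRW 16,303,859
KRW 16,303,859 ÷ 8.6753 = JPY 1,879,342
JPY 1,879,342 × 0.0080229 = CAD 15,077.77
CAD 15,077.77 ÷ 0.96397 = AUD 15,641.33
AUD 15,641.33 × 0.75552 = USD 11,817.34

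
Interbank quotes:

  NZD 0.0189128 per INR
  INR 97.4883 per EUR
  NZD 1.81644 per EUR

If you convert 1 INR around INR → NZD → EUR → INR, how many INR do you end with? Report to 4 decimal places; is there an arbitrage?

Around INR → NZD → EUR → INR: 1 × 0.0189128 ÷ 1.81644 × 97.4883 = 1.015050
Product > 1; profitable direction is INR → NZD → EUR → INR.

1.0150 (arbitrage exists)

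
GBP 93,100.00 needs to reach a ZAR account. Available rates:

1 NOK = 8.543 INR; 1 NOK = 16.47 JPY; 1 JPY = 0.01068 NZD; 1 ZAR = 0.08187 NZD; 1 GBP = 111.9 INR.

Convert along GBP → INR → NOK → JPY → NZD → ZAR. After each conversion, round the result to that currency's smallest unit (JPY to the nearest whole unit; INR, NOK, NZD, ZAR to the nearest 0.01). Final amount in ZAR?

ZAR 2,620,049.10

GBP 93,100.00 × 111.9 = INR 10,417,890.00
INR 10,417,890.00 ÷ 8.543 = NOK 1,219,465.06
NOK 1,219,465.06 × 16.47 = JPY 20,084,590
JPY 20,084,590 × 0.01068 = NZD 214,503.42
NZD 214,503.42 ÷ 0.08187 = ZAR 2,620,049.10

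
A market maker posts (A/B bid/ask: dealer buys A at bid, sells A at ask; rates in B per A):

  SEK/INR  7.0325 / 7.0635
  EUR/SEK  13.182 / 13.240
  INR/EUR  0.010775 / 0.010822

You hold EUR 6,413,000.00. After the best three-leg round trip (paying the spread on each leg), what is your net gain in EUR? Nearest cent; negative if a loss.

Best loop EUR → SEK → INR → EUR:
EUR 6,413,000.00 × 13.182 (sell EUR at bid) = SEK 84,536,166.00
SEK 84,536,166.00 × 7.0325 (sell SEK at bid) = INR 594,500,587.39
INR 594,500,587.39 × 0.010775 (sell INR at bid) = EUR 6,405,743.83

Net result: EUR -7,256.17 (no profitable arbitrage after spreads)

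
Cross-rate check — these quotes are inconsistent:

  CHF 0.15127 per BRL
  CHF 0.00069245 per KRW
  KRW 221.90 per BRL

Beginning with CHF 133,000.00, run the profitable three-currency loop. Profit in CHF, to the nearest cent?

Profitable loop is CHF → BRL → KRW → CHF:
CHF 133,000.00 ÷ 0.15127 = BRL 879,222.58
BRL 879,222.58 × 221.90 = KRW 195,099,491
KRW 195,099,491 × 0.00069245 = CHF 135,096.64
Profit = CHF 135,096.64 − CHF 133,000.00

Profit: CHF 2,096.64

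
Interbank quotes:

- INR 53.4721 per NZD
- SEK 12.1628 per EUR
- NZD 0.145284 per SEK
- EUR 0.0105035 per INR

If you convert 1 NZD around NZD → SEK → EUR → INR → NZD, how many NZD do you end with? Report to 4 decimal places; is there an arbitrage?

Around NZD → SEK → EUR → INR → NZD: 1 ÷ 0.145284 ÷ 12.1628 ÷ 0.0105035 ÷ 53.4721 = 1.007598
Product > 1; profitable direction is NZD → SEK → EUR → INR → NZD.

1.0076 (arbitrage exists)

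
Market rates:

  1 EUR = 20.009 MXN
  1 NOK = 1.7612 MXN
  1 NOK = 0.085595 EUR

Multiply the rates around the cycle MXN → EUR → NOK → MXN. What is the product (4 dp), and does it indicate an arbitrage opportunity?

1.0283 (arbitrage exists)

Around MXN → EUR → NOK → MXN: 1 ÷ 20.009 ÷ 0.085595 × 1.7612 = 1.028336
Product > 1; profitable direction is MXN → EUR → NOK → MXN.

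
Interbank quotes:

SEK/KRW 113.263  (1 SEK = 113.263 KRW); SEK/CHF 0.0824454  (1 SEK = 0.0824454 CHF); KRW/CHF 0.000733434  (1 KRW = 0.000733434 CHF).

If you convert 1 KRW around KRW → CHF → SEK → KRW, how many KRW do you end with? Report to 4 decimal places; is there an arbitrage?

1.0076 (arbitrage exists)

Around KRW → CHF → SEK → KRW: 1 × 0.000733434 ÷ 0.0824454 × 113.263 = 1.007587
Product > 1; profitable direction is KRW → CHF → SEK → KRW.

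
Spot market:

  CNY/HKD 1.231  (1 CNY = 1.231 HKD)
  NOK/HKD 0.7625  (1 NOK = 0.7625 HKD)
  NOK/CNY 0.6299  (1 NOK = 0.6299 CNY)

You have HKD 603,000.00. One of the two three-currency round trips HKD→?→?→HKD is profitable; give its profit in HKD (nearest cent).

Profitable loop is HKD → NOK → CNY → HKD:
HKD 603,000.00 ÷ 0.7625 = NOK 790,819.67
NOK 790,819.67 × 0.6299 = CNY 498,137.31
CNY 498,137.31 × 1.231 = HKD 613,207.03
Profit = HKD 613,207.03 − HKD 603,000.00

Profit: HKD 10,207.03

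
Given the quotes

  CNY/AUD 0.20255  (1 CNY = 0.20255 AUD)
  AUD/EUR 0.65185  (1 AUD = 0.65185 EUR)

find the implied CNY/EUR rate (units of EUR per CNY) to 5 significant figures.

CNY/EUR = 0.13203

1 CNY × 0.20255 = 0.20255 AUD
0.20255 AUD × 0.65185 = 0.132032 EUR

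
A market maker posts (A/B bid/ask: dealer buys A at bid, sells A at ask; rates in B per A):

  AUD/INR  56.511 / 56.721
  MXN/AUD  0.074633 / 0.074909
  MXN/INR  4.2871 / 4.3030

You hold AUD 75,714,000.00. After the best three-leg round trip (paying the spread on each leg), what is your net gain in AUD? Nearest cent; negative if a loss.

Best loop AUD → MXN → INR → AUD:
AUD 75,714,000.00 ÷ 0.074909 (buy MXN at ask) = MXN 1,010,746,372.27
MXN 1,010,746,372.27 × 4.2871 (sell MXN at bid) = INR 4,333,170,772.54
INR 4,333,170,772.54 ÷ 56.721 (buy AUD at ask) = AUD 76,394,470.70

Net profit: AUD 680,470.70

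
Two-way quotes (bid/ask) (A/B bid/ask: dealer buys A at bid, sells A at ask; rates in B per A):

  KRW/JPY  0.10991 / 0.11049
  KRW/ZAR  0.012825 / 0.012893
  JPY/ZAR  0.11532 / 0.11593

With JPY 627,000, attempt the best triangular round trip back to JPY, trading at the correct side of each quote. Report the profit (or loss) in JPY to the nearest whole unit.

Net profit: JPY 778

Best loop JPY → KRW → ZAR → JPY:
JPY 627,000 ÷ 0.11049 (buy KRW at ask) = KRW 5,674,722
KRW 5,674,722 × 0.012825 (sell KRW at bid) = ZAR 72,778.31
ZAR 72,778.31 ÷ 0.11593 (buy JPY at ask) = JPY 627,778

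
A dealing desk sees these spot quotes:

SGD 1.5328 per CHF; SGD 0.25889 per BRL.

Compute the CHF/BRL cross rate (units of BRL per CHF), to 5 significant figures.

CHF/BRL = 5.9207

1 CHF × 1.5328 = 1.5328 SGD
1.5328 SGD ÷ 0.25889 = 5.92066 BRL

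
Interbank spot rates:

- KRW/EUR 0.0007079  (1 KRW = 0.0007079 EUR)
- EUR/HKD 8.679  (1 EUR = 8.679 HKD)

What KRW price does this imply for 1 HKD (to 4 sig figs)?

1 HKD ÷ 8.679 = 0.115221 EUR
0.115221 EUR ÷ 0.0007079 = 162.764 KRW

HKD/KRW = 162.8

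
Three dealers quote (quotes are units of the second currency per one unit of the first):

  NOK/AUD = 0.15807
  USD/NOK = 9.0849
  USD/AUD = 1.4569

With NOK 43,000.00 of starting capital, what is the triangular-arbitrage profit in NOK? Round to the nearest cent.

Profit: NOK 624.31

Profitable loop is NOK → USD → AUD → NOK:
NOK 43,000.00 ÷ 9.0849 = USD 4,733.13
USD 4,733.13 × 1.4569 = AUD 6,895.70
AUD 6,895.70 ÷ 0.15807 = NOK 43,624.31
Profit = NOK 43,624.31 − NOK 43,000.00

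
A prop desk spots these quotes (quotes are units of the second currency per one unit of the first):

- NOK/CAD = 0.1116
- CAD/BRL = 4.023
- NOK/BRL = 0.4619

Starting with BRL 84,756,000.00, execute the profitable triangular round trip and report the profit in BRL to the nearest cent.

Profit: BRL 2,441,530.86

Profitable loop is BRL → CAD → NOK → BRL:
BRL 84,756,000.00 ÷ 4.023 = CAD 21,067,859.81
CAD 21,067,859.81 ÷ 0.1116 = NOK 188,780,105.79
NOK 188,780,105.79 × 0.4619 = BRL 87,197,530.86
Profit = BRL 87,197,530.86 − BRL 84,756,000.00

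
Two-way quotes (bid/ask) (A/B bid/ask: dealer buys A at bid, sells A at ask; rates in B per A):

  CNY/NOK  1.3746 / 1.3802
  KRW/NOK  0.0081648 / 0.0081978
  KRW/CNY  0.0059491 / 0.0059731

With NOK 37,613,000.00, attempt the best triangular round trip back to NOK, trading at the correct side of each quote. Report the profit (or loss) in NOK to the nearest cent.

Best loop NOK → KRW → CNY → NOK:
NOK 37,613,000.00 ÷ 0.0081978 (buy KRW at ask) = KRW 4,588,182,195
KRW 4,588,182,195 × 0.0059491 (sell KRW at bid) = CNY 27,295,554.70
CNY 27,295,554.70 × 1.3746 (sell CNY at bid) = NOK 37,520,469.49

Net result: NOK -92,530.51 (no profitable arbitrage after spreads)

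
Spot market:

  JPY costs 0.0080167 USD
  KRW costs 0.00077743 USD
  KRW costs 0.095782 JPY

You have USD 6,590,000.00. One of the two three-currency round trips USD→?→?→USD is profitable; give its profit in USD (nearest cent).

Profit: USD 82,171.14

Profitable loop is USD → JPY → KRW → USD:
USD 6,590,000.00 ÷ 0.0080167 = JPY 822,034,004
JPY 822,034,004 ÷ 0.095782 = KRW 8,582,343,280
KRW 8,582,343,280 × 0.00077743 = USD 6,672,171.14
Profit = USD 6,672,171.14 − USD 6,590,000.00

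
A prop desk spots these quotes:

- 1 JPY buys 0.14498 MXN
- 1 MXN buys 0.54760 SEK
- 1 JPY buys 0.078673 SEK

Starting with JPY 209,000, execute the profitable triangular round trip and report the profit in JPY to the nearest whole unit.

Profit: JPY 1,908

Profitable loop is JPY → MXN → SEK → JPY:
JPY 209,000 × 0.14498 = MXN 30,300.82
MXN 30,300.82 × 0.54760 = SEK 16,592.73
SEK 16,592.73 ÷ 0.078673 = JPY 210,908
Profit = JPY 210,908 − JPY 209,000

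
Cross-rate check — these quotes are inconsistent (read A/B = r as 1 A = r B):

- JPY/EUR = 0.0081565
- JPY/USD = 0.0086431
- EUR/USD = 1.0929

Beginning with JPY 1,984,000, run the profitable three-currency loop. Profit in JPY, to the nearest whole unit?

Profit: JPY 62,239

Profitable loop is JPY → EUR → USD → JPY:
JPY 1,984,000 × 0.0081565 = EUR 16,182.50
EUR 16,182.50 × 1.0929 = USD 17,685.85
USD 17,685.85 ÷ 0.0086431 = JPY 2,046,239
Profit = JPY 2,046,239 − JPY 1,984,000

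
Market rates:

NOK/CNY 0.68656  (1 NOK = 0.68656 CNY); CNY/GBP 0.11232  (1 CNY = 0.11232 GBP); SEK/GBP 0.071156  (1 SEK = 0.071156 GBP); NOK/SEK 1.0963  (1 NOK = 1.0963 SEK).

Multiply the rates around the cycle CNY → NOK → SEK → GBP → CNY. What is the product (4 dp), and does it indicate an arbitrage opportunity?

1.0116 (arbitrage exists)

Around CNY → NOK → SEK → GBP → CNY: 1 ÷ 0.68656 × 1.0963 × 0.071156 ÷ 0.11232 = 1.011592
Product > 1; profitable direction is CNY → NOK → SEK → GBP → CNY.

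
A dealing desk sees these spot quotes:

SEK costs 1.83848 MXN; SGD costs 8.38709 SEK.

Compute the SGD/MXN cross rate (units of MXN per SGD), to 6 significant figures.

1 SGD × 8.38709 = 8.38709 SEK
8.38709 SEK × 1.83848 = 15.4195 MXN

SGD/MXN = 15.4195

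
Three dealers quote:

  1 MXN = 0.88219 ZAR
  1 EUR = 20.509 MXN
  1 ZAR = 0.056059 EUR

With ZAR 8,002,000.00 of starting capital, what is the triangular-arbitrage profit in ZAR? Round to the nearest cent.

Profitable loop is ZAR → EUR → MXN → ZAR:
ZAR 8,002,000.00 × 0.056059 = EUR 448,584.12
EUR 448,584.12 × 20.509 = MXN 9,200,011.68
MXN 9,200,011.68 × 0.88219 = ZAR 8,116,158.30
Profit = ZAR 8,116,158.30 − ZAR 8,002,000.00

Profit: ZAR 114,158.30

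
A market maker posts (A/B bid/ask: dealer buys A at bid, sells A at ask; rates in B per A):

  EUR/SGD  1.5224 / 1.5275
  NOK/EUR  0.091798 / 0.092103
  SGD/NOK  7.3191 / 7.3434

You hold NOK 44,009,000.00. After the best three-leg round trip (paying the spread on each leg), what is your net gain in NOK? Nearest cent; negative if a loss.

Best loop NOK → EUR → SGD → NOK:
NOK 44,009,000.00 × 0.091798 (sell NOK at bid) = EUR 4,039,938.18
EUR 4,039,938.18 × 1.5224 (sell EUR at bid) = SGD 6,150,401.89
SGD 6,150,401.89 × 7.3191 (sell SGD at bid) = NOK 45,015,406.46

Net profit: NOK 1,006,406.46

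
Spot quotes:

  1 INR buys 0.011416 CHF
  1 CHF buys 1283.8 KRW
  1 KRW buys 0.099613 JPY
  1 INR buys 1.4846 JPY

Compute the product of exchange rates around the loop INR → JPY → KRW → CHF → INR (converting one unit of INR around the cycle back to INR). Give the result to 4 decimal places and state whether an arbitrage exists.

Around INR → JPY → KRW → CHF → INR: 1 × 1.4846 ÷ 0.099613 ÷ 1283.8 ÷ 0.011416 = 1.016909
Product > 1; profitable direction is INR → JPY → KRW → CHF → INR.

1.0169 (arbitrage exists)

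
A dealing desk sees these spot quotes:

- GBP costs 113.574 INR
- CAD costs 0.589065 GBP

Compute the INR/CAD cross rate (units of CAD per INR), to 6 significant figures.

1 INR ÷ 113.574 = 0.00880483 GBP
0.00880483 GBP ÷ 0.589065 = 0.0149471 CAD

INR/CAD = 0.0149471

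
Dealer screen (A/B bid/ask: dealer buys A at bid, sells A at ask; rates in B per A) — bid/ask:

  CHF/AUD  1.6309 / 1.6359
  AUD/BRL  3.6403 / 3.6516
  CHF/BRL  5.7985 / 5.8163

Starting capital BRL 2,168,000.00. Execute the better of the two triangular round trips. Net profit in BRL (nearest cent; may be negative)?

Net profit: BRL 44,977.44

Best loop BRL → CHF → AUD → BRL:
BRL 2,168,000.00 ÷ 5.8163 (buy CHF at ask) = CHF 372,745.56
CHF 372,745.56 × 1.6309 (sell CHF at bid) = AUD 607,910.73
AUD 607,910.73 × 3.6403 (sell AUD at bid) = BRL 2,212,977.44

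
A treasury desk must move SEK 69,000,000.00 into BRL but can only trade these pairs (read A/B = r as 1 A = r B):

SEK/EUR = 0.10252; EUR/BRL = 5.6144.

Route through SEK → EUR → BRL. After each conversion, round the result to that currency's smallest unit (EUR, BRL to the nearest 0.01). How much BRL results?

SEK 69,000,000.00 × 0.10252 = EUR 7,073,880.00
EUR 7,073,880.00 × 5.6144 = BRL 39,715,591.87

BRL 39,715,591.87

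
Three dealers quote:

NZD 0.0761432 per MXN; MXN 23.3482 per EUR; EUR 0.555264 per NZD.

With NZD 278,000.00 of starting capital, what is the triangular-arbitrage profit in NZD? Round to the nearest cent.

Profitable loop is NZD → MXN → EUR → NZD:
NZD 278,000.00 ÷ 0.0761432 = MXN 3,651,015.46
MXN 3,651,015.46 ÷ 23.3482 = EUR 156,372.46
EUR 156,372.46 ÷ 0.555264 = NZD 281,618.22
Profit = NZD 281,618.22 − NZD 278,000.00

Profit: NZD 3,618.22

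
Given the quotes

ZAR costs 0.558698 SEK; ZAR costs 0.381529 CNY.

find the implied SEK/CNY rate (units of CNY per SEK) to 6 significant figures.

SEK/CNY = 0.682890

1 SEK ÷ 0.558698 = 1.78988 ZAR
1.78988 ZAR × 0.381529 = 0.68289 CNY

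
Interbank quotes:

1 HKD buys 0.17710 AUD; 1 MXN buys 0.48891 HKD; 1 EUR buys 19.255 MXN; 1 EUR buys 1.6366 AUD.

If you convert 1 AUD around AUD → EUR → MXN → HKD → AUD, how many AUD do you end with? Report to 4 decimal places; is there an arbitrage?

1.0187 (arbitrage exists)

Around AUD → EUR → MXN → HKD → AUD: 1 ÷ 1.6366 × 19.255 × 0.48891 × 0.17710 = 1.018705
Product > 1; profitable direction is AUD → EUR → MXN → HKD → AUD.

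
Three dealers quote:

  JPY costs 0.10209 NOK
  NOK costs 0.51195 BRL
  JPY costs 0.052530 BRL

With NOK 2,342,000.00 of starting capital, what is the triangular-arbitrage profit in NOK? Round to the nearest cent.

Profit: NOK 11,875.78

Profitable loop is NOK → JPY → BRL → NOK:
NOK 2,342,000.00 ÷ 0.10209 = JPY 22,940,543
JPY 22,940,543 × 0.052530 = BRL 1,205,066.71
BRL 1,205,066.71 ÷ 0.51195 = NOK 2,353,875.78
Profit = NOK 2,353,875.78 − NOK 2,342,000.00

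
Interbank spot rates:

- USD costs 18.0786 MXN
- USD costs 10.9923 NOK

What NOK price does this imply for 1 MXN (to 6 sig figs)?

MXN/NOK = 0.608028

1 MXN ÷ 18.0786 = 0.055314 USD
0.055314 USD × 10.9923 = 0.608028 NOK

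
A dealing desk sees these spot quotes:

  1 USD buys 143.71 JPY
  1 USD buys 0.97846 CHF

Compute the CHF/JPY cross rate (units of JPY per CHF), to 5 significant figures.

CHF/JPY = 146.87

1 CHF ÷ 0.97846 = 1.02201 USD
1.02201 USD × 143.71 = 146.874 JPY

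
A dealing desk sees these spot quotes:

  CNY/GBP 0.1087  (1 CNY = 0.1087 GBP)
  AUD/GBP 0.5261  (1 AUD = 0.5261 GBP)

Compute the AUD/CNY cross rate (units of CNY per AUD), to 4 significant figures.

1 AUD × 0.5261 = 0.5261 GBP
0.5261 GBP ÷ 0.1087 = 4.83993 CNY

AUD/CNY = 4.840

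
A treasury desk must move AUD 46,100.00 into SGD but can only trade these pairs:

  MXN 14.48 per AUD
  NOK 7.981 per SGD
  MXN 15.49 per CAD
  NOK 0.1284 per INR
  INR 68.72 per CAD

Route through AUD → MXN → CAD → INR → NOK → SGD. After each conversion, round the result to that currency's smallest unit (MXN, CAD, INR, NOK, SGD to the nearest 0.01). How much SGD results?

SGD 47,644.08

AUD 46,100.00 × 14.48 = MXN 667,528.00
MXN 667,528.00 ÷ 15.49 = CAD 43,094.13
CAD 43,094.13 × 68.72 = INR 2,961,428.61
INR 2,961,428.61 × 0.1284 = NOK 380,247.43
NOK 380,247.43 ÷ 7.981 = SGD 47,644.08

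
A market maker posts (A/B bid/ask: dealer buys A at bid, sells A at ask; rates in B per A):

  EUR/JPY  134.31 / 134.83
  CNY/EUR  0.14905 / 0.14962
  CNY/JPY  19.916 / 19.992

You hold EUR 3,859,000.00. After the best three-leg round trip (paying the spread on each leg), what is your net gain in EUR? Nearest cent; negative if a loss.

Net profit: EUR 5,193.49

Best loop EUR → JPY → CNY → EUR:
EUR 3,859,000.00 × 134.31 (sell EUR at bid) = JPY 518,302,290
JPY 518,302,290 ÷ 19.992 (buy CNY at ask) = CNY 25,925,484.69
CNY 25,925,484.69 × 0.14905 (sell CNY at bid) = EUR 3,864,193.49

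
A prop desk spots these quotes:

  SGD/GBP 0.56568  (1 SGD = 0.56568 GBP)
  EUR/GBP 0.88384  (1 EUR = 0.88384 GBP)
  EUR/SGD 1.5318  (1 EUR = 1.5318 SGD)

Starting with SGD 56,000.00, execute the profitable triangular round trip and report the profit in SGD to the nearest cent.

Profitable loop is SGD → EUR → GBP → SGD:
SGD 56,000.00 ÷ 1.5318 = EUR 36,558.30
EUR 36,558.30 × 0.88384 = GBP 32,311.69
GBP 32,311.69 ÷ 0.56568 = SGD 57,120.08
Profit = SGD 57,120.08 − SGD 56,000.00

Profit: SGD 1,120.08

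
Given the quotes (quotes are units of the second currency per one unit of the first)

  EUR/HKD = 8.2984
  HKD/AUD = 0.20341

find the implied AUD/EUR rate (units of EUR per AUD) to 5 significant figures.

AUD/EUR = 0.59242

1 AUD ÷ 0.20341 = 4.91618 HKD
4.91618 HKD ÷ 8.2984 = 0.592425 EUR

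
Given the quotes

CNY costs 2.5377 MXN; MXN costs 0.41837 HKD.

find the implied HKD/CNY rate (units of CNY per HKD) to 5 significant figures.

HKD/CNY = 0.94189

1 HKD ÷ 0.41837 = 2.39023 MXN
2.39023 MXN ÷ 2.5377 = 0.941888 CNY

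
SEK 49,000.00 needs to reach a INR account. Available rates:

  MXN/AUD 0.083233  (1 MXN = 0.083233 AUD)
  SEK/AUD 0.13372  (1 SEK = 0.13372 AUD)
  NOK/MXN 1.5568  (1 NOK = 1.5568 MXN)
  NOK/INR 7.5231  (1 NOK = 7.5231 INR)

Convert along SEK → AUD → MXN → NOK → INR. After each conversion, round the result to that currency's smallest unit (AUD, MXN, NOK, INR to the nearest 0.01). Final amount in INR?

SEK 49,000.00 × 0.13372 = AUD 6,552.28
AUD 6,552.28 ÷ 0.083233 = MXN 78,722.14
MXN 78,722.14 ÷ 1.5568 = NOK 50,566.64
NOK 50,566.64 × 7.5231 = INR 380,417.89

INR 380,417.89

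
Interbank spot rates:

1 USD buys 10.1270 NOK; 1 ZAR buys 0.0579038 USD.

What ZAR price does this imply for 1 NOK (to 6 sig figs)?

NOK/ZAR = 1.70534

1 NOK ÷ 10.1270 = 0.0987459 USD
0.0987459 USD ÷ 0.0579038 = 1.70534 ZAR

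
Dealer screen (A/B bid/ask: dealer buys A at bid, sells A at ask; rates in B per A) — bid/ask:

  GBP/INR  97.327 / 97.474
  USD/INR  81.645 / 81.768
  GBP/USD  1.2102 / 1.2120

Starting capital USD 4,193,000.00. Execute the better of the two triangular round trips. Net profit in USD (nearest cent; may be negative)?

Best loop USD → INR → GBP → USD:
USD 4,193,000.00 × 81.645 (sell USD at bid) = INR 342,337,485.00
INR 342,337,485.00 ÷ 97.474 (buy GBP at ask) = GBP 3,512,090.25
GBP 3,512,090.25 × 1.2102 (sell GBP at bid) = USD 4,250,331.62

Net profit: USD 57,331.62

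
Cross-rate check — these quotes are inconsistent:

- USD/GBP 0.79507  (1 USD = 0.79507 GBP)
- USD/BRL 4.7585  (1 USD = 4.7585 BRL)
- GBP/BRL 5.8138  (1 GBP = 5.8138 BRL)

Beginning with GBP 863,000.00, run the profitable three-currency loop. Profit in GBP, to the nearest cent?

Profit: GBP 25,414.04

Profitable loop is GBP → USD → BRL → GBP:
GBP 863,000.00 ÷ 0.79507 = USD 1,085,439.02
USD 1,085,439.02 × 4.7585 = BRL 5,165,061.57
BRL 5,165,061.57 ÷ 5.8138 = GBP 888,414.04
Profit = GBP 888,414.04 − GBP 863,000.00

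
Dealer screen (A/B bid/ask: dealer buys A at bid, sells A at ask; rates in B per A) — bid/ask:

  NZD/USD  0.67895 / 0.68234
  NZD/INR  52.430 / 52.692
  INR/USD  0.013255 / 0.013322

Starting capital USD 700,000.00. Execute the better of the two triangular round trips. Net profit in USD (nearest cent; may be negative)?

Best loop USD → NZD → INR → USD:
USD 700,000.00 ÷ 0.68234 (buy NZD at ask) = NZD 1,025,881.53
NZD 1,025,881.53 × 52.430 (sell NZD at bid) = INR 53,786,968.37
INR 53,786,968.37 × 0.013255 (sell INR at bid) = USD 712,946.27

Net profit: USD 12,946.27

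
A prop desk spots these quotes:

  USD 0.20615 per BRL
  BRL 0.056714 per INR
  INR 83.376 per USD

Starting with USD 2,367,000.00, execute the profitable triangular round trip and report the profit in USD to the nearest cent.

Profit: USD 61,195.13

Profitable loop is USD → BRL → INR → USD:
USD 2,367,000.00 ÷ 0.20615 = BRL 11,481,930.63
BRL 11,481,930.63 ÷ 0.056714 = INR 202,453,197.32
INR 202,453,197.32 ÷ 83.376 = USD 2,428,195.13
Profit = USD 2,428,195.13 − USD 2,367,000.00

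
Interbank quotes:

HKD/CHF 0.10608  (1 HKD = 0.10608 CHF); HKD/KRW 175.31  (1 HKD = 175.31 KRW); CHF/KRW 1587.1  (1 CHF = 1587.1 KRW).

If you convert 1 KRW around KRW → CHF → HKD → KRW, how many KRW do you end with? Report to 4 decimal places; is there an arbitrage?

1.0413 (arbitrage exists)

Around KRW → CHF → HKD → KRW: 1 ÷ 1587.1 ÷ 0.10608 × 175.31 = 1.041283
Product > 1; profitable direction is KRW → CHF → HKD → KRW.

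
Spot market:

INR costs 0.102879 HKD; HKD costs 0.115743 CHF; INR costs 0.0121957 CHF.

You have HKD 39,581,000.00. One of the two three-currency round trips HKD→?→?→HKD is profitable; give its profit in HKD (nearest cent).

Profitable loop is HKD → INR → CHF → HKD:
HKD 39,581,000.00 ÷ 0.102879 = INR 384,733,521.90
INR 384,733,521.90 × 0.0121957 = CHF 4,692,094.61
CHF 4,692,094.61 ÷ 0.115743 = HKD 40,538,906.14
Profit = HKD 40,538,906.14 − HKD 39,581,000.00

Profit: HKD 957,906.14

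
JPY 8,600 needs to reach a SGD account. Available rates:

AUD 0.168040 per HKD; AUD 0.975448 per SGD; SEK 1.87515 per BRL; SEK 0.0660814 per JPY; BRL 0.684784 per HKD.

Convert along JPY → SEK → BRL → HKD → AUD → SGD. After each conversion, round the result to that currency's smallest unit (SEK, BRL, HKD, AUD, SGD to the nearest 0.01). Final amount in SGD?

SGD 76.24

JPY 8,600 × 0.0660814 = SEK 568.30
SEK 568.30 ÷ 1.87515 = BRL 303.07
BRL 303.07 ÷ 0.684784 = HKD 442.58
HKD 442.58 × 0.168040 = AUD 74.37
AUD 74.37 ÷ 0.975448 = SGD 76.24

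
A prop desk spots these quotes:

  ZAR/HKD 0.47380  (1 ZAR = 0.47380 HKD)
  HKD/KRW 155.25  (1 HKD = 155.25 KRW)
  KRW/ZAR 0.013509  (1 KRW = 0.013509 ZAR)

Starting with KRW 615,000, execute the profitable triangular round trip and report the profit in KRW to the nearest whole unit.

Profitable loop is KRW → HKD → ZAR → KRW:
KRW 615,000 ÷ 155.25 = HKD 3,961.35
HKD 3,961.35 ÷ 0.47380 = ZAR 8,360.81
ZAR 8,360.81 ÷ 0.013509 = KRW 618,907
Profit = KRW 618,907 − KRW 615,000

Profit: KRW 3,907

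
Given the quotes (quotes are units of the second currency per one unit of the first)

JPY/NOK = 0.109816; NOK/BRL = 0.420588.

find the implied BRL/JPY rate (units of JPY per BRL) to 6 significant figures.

1 BRL ÷ 0.420588 = 2.37762 NOK
2.37762 NOK ÷ 0.109816 = 21.651 JPY

BRL/JPY = 21.6510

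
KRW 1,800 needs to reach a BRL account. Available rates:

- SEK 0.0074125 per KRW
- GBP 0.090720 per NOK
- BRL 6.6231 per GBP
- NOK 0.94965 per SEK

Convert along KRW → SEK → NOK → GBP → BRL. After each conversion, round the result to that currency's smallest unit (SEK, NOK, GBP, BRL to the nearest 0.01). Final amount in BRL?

KRW 1,800 × 0.0074125 = SEK 13.34
SEK 13.34 × 0.94965 = NOK 12.67
NOK 12.67 × 0.090720 = GBP 1.15
GBP 1.15 × 6.6231 = BRL 7.62

BRL 7.62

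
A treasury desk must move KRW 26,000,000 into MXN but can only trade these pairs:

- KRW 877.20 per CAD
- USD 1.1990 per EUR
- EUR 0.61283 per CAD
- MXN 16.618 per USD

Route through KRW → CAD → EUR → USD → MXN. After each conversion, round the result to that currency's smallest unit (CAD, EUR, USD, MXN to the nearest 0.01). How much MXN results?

KRW 26,000,000 ÷ 877.20 = CAD 29,639.76
CAD 29,639.76 × 0.61283 = EUR 18,164.13
EUR 18,164.13 × 1.1990 = USD 21,778.79
USD 21,778.79 × 16.618 = MXN 361,919.93

MXN 361,919.93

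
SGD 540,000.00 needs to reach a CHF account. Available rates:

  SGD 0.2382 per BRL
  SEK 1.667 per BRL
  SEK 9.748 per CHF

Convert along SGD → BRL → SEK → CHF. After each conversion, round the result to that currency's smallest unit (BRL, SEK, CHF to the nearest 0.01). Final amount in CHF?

CHF 387,678.83

SGD 540,000.00 ÷ 0.2382 = BRL 2,267,002.52
BRL 2,267,002.52 × 1.667 = SEK 3,779,093.20
SEK 3,779,093.20 ÷ 9.748 = CHF 387,678.83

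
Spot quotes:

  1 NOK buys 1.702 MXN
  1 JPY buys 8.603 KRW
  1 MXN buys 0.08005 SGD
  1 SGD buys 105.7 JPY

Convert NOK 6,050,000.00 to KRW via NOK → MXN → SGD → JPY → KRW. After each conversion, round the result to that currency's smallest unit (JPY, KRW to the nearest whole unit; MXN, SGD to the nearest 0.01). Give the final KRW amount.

NOK 6,050,000.00 × 1.702 = MXN 10,297,100.00
MXN 10,297,100.00 × 0.08005 = SGD 824,282.85
SGD 824,282.85 × 105.7 = JPY 87,126,697
JPY 87,126,697 × 8.603 = KRW 749,550,974

KRW 749,550,974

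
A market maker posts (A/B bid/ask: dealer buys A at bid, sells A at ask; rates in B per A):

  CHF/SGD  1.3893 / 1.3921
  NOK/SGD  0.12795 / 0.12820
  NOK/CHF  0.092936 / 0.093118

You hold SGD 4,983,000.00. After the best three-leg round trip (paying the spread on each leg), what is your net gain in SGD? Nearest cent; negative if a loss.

Net profit: SGD 35,603.37

Best loop SGD → NOK → CHF → SGD:
SGD 4,983,000.00 ÷ 0.12820 (buy NOK at ask) = NOK 38,868,954.76
NOK 38,868,954.76 × 0.092936 (sell NOK at bid) = CHF 3,612,325.18
CHF 3,612,325.18 × 1.3893 (sell CHF at bid) = SGD 5,018,603.37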